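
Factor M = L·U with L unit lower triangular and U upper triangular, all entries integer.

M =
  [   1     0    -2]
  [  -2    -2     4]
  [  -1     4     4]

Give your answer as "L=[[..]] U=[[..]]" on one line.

L=[[1,0,0],[-2,1,0],[-1,-2,1]] U=[[1,0,-2],[0,-2,0],[0,0,2]]

  R1 -= -2·R0 → [0,-2,0]
  R2 -= -1·R0 → [0,4,2]
  R2 -= -2·R1 → [0,0,2]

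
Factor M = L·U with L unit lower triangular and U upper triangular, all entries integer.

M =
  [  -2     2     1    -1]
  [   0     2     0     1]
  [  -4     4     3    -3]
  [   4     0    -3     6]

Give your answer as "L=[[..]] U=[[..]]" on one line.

  R1 -= 0·R0 → [0,2,0,1]
  R2 -= 2·R0 → [0,0,1,-1]
  R3 -= -2·R0 → [0,4,-1,4]
  R2 -= 0·R1 → [0,0,1,-1]
  R3 -= 2·R1 → [0,0,-1,2]
  R3 -= -1·R2 → [0,0,0,1]

L=[[1,0,0,0],[0,1,0,0],[2,0,1,0],[-2,2,-1,1]] U=[[-2,2,1,-1],[0,2,0,1],[0,0,1,-1],[0,0,0,1]]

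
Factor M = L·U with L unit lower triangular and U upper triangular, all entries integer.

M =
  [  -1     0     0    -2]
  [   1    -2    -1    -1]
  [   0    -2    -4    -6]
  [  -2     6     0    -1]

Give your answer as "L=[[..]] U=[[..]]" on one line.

  R1 -= -1·R0 → [0,-2,-1,-3]
  R2 -= 0·R0 → [0,-2,-4,-6]
  R3 -= 2·R0 → [0,6,0,3]
  R2 -= 1·R1 → [0,0,-3,-3]
  R3 -= -3·R1 → [0,0,-3,-6]
  R3 -= 1·R2 → [0,0,0,-3]

L=[[1,0,0,0],[-1,1,0,0],[0,1,1,0],[2,-3,1,1]] U=[[-1,0,0,-2],[0,-2,-1,-3],[0,0,-3,-3],[0,0,0,-3]]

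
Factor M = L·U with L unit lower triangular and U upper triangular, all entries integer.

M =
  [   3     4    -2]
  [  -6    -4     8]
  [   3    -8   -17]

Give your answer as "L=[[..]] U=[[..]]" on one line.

  R1 -= -2·R0 → [0,4,4]
  R2 -= 1·R0 → [0,-12,-15]
  R2 -= -3·R1 → [0,0,-3]

L=[[1,0,0],[-2,1,0],[1,-3,1]] U=[[3,4,-2],[0,4,4],[0,0,-3]]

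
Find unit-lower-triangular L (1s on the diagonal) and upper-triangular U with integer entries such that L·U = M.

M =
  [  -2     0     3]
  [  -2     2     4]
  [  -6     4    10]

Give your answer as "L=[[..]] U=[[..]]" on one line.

  row1 -= 1·row0 → [0,2,1]
  row2 -= 3·row0 → [0,4,1]
  row2 -= 2·row1 → [0,0,-1]

L=[[1,0,0],[1,1,0],[3,2,1]] U=[[-2,0,3],[0,2,1],[0,0,-1]]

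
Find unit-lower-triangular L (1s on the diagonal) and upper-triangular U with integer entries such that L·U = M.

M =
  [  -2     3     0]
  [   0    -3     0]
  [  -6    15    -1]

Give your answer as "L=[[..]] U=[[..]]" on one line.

L=[[1,0,0],[0,1,0],[3,-2,1]] U=[[-2,3,0],[0,-3,0],[0,0,-1]]

  r1 -= 0·r0 → [0,-3,0]
  r2 -= 3·r0 → [0,6,-1]
  r2 -= -2·r1 → [0,0,-1]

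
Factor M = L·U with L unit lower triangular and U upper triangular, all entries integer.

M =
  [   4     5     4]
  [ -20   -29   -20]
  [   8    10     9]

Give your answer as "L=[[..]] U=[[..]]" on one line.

  R1 -= -5·R0 → [0,-4,0]
  R2 -= 2·R0 → [0,0,1]
  R2 -= 0·R1 → [0,0,1]

L=[[1,0,0],[-5,1,0],[2,0,1]] U=[[4,5,4],[0,-4,0],[0,0,1]]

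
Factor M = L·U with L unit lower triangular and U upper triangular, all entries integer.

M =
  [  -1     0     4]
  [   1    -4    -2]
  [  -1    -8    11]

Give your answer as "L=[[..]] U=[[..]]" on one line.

L=[[1,0,0],[-1,1,0],[1,2,1]] U=[[-1,0,4],[0,-4,2],[0,0,3]]

  row1 -= -1·row0 → [0,-4,2]
  row2 -= 1·row0 → [0,-8,7]
  row2 -= 2·row1 → [0,0,3]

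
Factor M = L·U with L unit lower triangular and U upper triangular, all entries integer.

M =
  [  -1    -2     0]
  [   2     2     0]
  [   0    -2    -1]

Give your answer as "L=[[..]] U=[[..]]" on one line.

  R1 -= -2·R0 → [0,-2,0]
  R2 -= 0·R0 → [0,-2,-1]
  R2 -= 1·R1 → [0,0,-1]

L=[[1,0,0],[-2,1,0],[0,1,1]] U=[[-1,-2,0],[0,-2,0],[0,0,-1]]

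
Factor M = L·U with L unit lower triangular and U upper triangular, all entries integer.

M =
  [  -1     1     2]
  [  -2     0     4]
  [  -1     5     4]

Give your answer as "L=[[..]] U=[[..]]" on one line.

L=[[1,0,0],[2,1,0],[1,-2,1]] U=[[-1,1,2],[0,-2,0],[0,0,2]]

  row1 -= 2·row0 → [0,-2,0]
  row2 -= 1·row0 → [0,4,2]
  row2 -= -2·row1 → [0,0,2]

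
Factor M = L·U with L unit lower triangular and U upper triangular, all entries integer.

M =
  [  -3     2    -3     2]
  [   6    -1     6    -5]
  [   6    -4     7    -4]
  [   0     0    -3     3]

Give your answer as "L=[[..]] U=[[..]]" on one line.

  R1 -= -2·R0 → [0,3,0,-1]
  R2 -= -2·R0 → [0,0,1,0]
  R3 -= 0·R0 → [0,0,-3,3]
  R2 -= 0·R1 → [0,0,1,0]
  R3 -= 0·R1 → [0,0,-3,3]
  R3 -= -3·R2 → [0,0,0,3]

L=[[1,0,0,0],[-2,1,0,0],[-2,0,1,0],[0,0,-3,1]] U=[[-3,2,-3,2],[0,3,0,-1],[0,0,1,0],[0,0,0,3]]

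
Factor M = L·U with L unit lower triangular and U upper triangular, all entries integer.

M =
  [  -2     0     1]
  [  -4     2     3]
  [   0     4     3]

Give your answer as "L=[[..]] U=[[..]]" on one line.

  row1 -= 2·row0 → [0,2,1]
  row2 -= 0·row0 → [0,4,3]
  row2 -= 2·row1 → [0,0,1]

L=[[1,0,0],[2,1,0],[0,2,1]] U=[[-2,0,1],[0,2,1],[0,0,1]]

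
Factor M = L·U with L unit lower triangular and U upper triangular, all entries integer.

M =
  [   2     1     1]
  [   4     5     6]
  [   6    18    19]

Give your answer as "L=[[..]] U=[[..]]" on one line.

L=[[1,0,0],[2,1,0],[3,5,1]] U=[[2,1,1],[0,3,4],[0,0,-4]]

  r1 -= 2·r0 → [0,3,4]
  r2 -= 3·r0 → [0,15,16]
  r2 -= 5·r1 → [0,0,-4]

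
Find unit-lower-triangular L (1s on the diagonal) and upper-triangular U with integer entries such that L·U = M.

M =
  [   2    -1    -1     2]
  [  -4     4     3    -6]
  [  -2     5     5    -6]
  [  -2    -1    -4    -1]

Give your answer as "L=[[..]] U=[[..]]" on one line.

  row1 -= -2·row0 → [0,2,1,-2]
  row2 -= -1·row0 → [0,4,4,-4]
  row3 -= -1·row0 → [0,-2,-5,1]
  row2 -= 2·row1 → [0,0,2,0]
  row3 -= -1·row1 → [0,0,-4,-1]
  row3 -= -2·row2 → [0,0,0,-1]

L=[[1,0,0,0],[-2,1,0,0],[-1,2,1,0],[-1,-1,-2,1]] U=[[2,-1,-1,2],[0,2,1,-2],[0,0,2,0],[0,0,0,-1]]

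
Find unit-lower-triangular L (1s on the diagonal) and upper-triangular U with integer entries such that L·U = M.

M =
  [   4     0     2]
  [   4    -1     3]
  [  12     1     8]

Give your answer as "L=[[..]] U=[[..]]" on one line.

  row1 -= 1·row0 → [0,-1,1]
  row2 -= 3·row0 → [0,1,2]
  row2 -= -1·row1 → [0,0,3]

L=[[1,0,0],[1,1,0],[3,-1,1]] U=[[4,0,2],[0,-1,1],[0,0,3]]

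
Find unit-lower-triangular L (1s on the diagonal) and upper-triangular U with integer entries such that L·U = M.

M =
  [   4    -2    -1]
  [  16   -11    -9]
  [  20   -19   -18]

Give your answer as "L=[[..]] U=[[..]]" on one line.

L=[[1,0,0],[4,1,0],[5,3,1]] U=[[4,-2,-1],[0,-3,-5],[0,0,2]]

  row1 -= 4·row0 → [0,-3,-5]
  row2 -= 5·row0 → [0,-9,-13]
  row2 -= 3·row1 → [0,0,2]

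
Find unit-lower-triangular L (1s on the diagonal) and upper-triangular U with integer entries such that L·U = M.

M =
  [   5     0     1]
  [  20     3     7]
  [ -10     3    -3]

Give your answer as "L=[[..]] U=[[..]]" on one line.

L=[[1,0,0],[4,1,0],[-2,1,1]] U=[[5,0,1],[0,3,3],[0,0,-4]]

  r1 -= 4·r0 → [0,3,3]
  r2 -= -2·r0 → [0,3,-1]
  r2 -= 1·r1 → [0,0,-4]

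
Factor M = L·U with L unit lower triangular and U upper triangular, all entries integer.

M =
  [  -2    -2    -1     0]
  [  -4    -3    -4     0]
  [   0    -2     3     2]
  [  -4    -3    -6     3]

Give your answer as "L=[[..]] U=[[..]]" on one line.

L=[[1,0,0,0],[2,1,0,0],[0,-2,1,0],[2,1,2,1]] U=[[-2,-2,-1,0],[0,1,-2,0],[0,0,-1,2],[0,0,0,-1]]

  r1 -= 2·r0 → [0,1,-2,0]
  r2 -= 0·r0 → [0,-2,3,2]
  r3 -= 2·r0 → [0,1,-4,3]
  r2 -= -2·r1 → [0,0,-1,2]
  r3 -= 1·r1 → [0,0,-2,3]
  r3 -= 2·r2 → [0,0,0,-1]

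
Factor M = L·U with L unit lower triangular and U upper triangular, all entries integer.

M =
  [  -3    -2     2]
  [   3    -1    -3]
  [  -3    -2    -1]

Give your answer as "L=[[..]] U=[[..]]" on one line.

  r1 -= -1·r0 → [0,-3,-1]
  r2 -= 1·r0 → [0,0,-3]
  r2 -= 0·r1 → [0,0,-3]

L=[[1,0,0],[-1,1,0],[1,0,1]] U=[[-3,-2,2],[0,-3,-1],[0,0,-3]]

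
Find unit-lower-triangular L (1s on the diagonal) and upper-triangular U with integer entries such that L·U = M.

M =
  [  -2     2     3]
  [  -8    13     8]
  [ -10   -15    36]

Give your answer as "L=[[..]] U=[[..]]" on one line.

L=[[1,0,0],[4,1,0],[5,-5,1]] U=[[-2,2,3],[0,5,-4],[0,0,1]]

  r1 -= 4·r0 → [0,5,-4]
  r2 -= 5·r0 → [0,-25,21]
  r2 -= -5·r1 → [0,0,1]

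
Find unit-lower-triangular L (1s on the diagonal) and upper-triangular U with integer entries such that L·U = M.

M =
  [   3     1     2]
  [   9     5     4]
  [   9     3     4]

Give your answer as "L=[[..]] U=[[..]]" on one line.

  R1 -= 3·R0 → [0,2,-2]
  R2 -= 3·R0 → [0,0,-2]
  R2 -= 0·R1 → [0,0,-2]

L=[[1,0,0],[3,1,0],[3,0,1]] U=[[3,1,2],[0,2,-2],[0,0,-2]]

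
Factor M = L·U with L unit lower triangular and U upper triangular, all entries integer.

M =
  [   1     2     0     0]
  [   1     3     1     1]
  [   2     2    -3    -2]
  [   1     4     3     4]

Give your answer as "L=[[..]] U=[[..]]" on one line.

  R1 -= 1·R0 → [0,1,1,1]
  R2 -= 2·R0 → [0,-2,-3,-2]
  R3 -= 1·R0 → [0,2,3,4]
  R2 -= -2·R1 → [0,0,-1,0]
  R3 -= 2·R1 → [0,0,1,2]
  R3 -= -1·R2 → [0,0,0,2]

L=[[1,0,0,0],[1,1,0,0],[2,-2,1,0],[1,2,-1,1]] U=[[1,2,0,0],[0,1,1,1],[0,0,-1,0],[0,0,0,2]]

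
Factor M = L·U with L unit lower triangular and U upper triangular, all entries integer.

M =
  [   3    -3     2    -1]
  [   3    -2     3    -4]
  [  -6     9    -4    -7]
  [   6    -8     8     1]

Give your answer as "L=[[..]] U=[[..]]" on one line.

L=[[1,0,0,0],[1,1,0,0],[-2,3,1,0],[2,-2,-2,1]] U=[[3,-3,2,-1],[0,1,1,-3],[0,0,-3,0],[0,0,0,-3]]

  R1 -= 1·R0 → [0,1,1,-3]
  R2 -= -2·R0 → [0,3,0,-9]
  R3 -= 2·R0 → [0,-2,4,3]
  R2 -= 3·R1 → [0,0,-3,0]
  R3 -= -2·R1 → [0,0,6,-3]
  R3 -= -2·R2 → [0,0,0,-3]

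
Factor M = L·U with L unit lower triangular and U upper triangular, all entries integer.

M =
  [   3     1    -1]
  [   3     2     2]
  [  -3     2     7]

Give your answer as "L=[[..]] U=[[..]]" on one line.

  R1 -= 1·R0 → [0,1,3]
  R2 -= -1·R0 → [0,3,6]
  R2 -= 3·R1 → [0,0,-3]

L=[[1,0,0],[1,1,0],[-1,3,1]] U=[[3,1,-1],[0,1,3],[0,0,-3]]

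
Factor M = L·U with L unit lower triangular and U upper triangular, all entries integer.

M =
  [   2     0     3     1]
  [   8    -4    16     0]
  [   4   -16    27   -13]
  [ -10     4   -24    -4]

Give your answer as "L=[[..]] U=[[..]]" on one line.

  r1 -= 4·r0 → [0,-4,4,-4]
  r2 -= 2·r0 → [0,-16,21,-15]
  r3 -= -5·r0 → [0,4,-9,1]
  r2 -= 4·r1 → [0,0,5,1]
  r3 -= -1·r1 → [0,0,-5,-3]
  r3 -= -1·r2 → [0,0,0,-2]

L=[[1,0,0,0],[4,1,0,0],[2,4,1,0],[-5,-1,-1,1]] U=[[2,0,3,1],[0,-4,4,-4],[0,0,5,1],[0,0,0,-2]]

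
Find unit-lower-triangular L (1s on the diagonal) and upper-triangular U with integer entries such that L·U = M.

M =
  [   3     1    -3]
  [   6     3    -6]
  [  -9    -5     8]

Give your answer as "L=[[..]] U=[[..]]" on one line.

L=[[1,0,0],[2,1,0],[-3,-2,1]] U=[[3,1,-3],[0,1,0],[0,0,-1]]

  row1 -= 2·row0 → [0,1,0]
  row2 -= -3·row0 → [0,-2,-1]
  row2 -= -2·row1 → [0,0,-1]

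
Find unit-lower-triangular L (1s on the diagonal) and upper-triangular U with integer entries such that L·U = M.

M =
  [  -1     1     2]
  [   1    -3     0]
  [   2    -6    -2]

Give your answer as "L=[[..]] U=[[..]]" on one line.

L=[[1,0,0],[-1,1,0],[-2,2,1]] U=[[-1,1,2],[0,-2,2],[0,0,-2]]

  r1 -= -1·r0 → [0,-2,2]
  r2 -= -2·r0 → [0,-4,2]
  r2 -= 2·r1 → [0,0,-2]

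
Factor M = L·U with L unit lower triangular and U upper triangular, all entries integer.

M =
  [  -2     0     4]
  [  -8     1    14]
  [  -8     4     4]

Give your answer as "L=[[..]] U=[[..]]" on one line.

  row1 -= 4·row0 → [0,1,-2]
  row2 -= 4·row0 → [0,4,-12]
  row2 -= 4·row1 → [0,0,-4]

L=[[1,0,0],[4,1,0],[4,4,1]] U=[[-2,0,4],[0,1,-2],[0,0,-4]]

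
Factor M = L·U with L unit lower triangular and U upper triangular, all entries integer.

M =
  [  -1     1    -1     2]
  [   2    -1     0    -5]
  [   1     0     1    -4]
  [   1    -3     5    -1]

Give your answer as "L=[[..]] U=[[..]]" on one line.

L=[[1,0,0,0],[-2,1,0,0],[-1,1,1,0],[-1,-2,0,1]] U=[[-1,1,-1,2],[0,1,-2,-1],[0,0,2,-1],[0,0,0,-1]]

  r1 -= -2·r0 → [0,1,-2,-1]
  r2 -= -1·r0 → [0,1,0,-2]
  r3 -= -1·r0 → [0,-2,4,1]
  r2 -= 1·r1 → [0,0,2,-1]
  r3 -= -2·r1 → [0,0,0,-1]
  r3 -= 0·r2 → [0,0,0,-1]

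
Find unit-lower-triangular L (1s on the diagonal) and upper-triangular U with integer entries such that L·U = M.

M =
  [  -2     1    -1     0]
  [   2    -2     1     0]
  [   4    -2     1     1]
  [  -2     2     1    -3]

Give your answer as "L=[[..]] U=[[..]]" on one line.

L=[[1,0,0,0],[-1,1,0,0],[-2,0,1,0],[1,-1,-2,1]] U=[[-2,1,-1,0],[0,-1,0,0],[0,0,-1,1],[0,0,0,-1]]

  r1 -= -1·r0 → [0,-1,0,0]
  r2 -= -2·r0 → [0,0,-1,1]
  r3 -= 1·r0 → [0,1,2,-3]
  r2 -= 0·r1 → [0,0,-1,1]
  r3 -= -1·r1 → [0,0,2,-3]
  r3 -= -2·r2 → [0,0,0,-1]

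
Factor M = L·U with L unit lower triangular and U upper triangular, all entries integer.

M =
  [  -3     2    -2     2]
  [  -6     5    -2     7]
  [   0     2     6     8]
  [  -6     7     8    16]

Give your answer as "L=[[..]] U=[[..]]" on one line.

L=[[1,0,0,0],[2,1,0,0],[0,2,1,0],[2,3,3,1]] U=[[-3,2,-2,2],[0,1,2,3],[0,0,2,2],[0,0,0,-3]]

  row1 -= 2·row0 → [0,1,2,3]
  row2 -= 0·row0 → [0,2,6,8]
  row3 -= 2·row0 → [0,3,12,12]
  row2 -= 2·row1 → [0,0,2,2]
  row3 -= 3·row1 → [0,0,6,3]
  row3 -= 3·row2 → [0,0,0,-3]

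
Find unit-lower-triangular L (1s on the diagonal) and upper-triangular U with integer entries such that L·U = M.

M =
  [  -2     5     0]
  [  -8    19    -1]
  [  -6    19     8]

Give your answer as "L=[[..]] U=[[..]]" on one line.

L=[[1,0,0],[4,1,0],[3,-4,1]] U=[[-2,5,0],[0,-1,-1],[0,0,4]]

  row1 -= 4·row0 → [0,-1,-1]
  row2 -= 3·row0 → [0,4,8]
  row2 -= -4·row1 → [0,0,4]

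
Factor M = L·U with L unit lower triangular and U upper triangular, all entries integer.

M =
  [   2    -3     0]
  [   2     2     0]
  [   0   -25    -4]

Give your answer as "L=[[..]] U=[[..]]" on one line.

L=[[1,0,0],[1,1,0],[0,-5,1]] U=[[2,-3,0],[0,5,0],[0,0,-4]]

  R1 -= 1·R0 → [0,5,0]
  R2 -= 0·R0 → [0,-25,-4]
  R2 -= -5·R1 → [0,0,-4]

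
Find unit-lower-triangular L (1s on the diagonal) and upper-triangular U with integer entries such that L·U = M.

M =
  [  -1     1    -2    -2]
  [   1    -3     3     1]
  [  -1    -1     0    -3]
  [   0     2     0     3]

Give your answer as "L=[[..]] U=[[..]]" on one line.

L=[[1,0,0,0],[-1,1,0,0],[1,1,1,0],[0,-1,1,1]] U=[[-1,1,-2,-2],[0,-2,1,-1],[0,0,1,0],[0,0,0,2]]

  r1 -= -1·r0 → [0,-2,1,-1]
  r2 -= 1·r0 → [0,-2,2,-1]
  r3 -= 0·r0 → [0,2,0,3]
  r2 -= 1·r1 → [0,0,1,0]
  r3 -= -1·r1 → [0,0,1,2]
  r3 -= 1·r2 → [0,0,0,2]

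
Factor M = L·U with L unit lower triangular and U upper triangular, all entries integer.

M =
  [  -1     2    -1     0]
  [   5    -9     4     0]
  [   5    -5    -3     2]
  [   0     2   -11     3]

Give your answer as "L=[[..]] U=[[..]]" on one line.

L=[[1,0,0,0],[-5,1,0,0],[-5,5,1,0],[0,2,3,1]] U=[[-1,2,-1,0],[0,1,-1,0],[0,0,-3,2],[0,0,0,-3]]

  row1 -= -5·row0 → [0,1,-1,0]
  row2 -= -5·row0 → [0,5,-8,2]
  row3 -= 0·row0 → [0,2,-11,3]
  row2 -= 5·row1 → [0,0,-3,2]
  row3 -= 2·row1 → [0,0,-9,3]
  row3 -= 3·row2 → [0,0,0,-3]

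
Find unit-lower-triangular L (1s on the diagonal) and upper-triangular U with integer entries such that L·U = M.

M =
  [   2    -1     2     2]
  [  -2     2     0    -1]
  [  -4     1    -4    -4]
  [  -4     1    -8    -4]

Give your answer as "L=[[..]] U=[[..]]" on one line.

  r1 -= -1·r0 → [0,1,2,1]
  r2 -= -2·r0 → [0,-1,0,0]
  r3 -= -2·r0 → [0,-1,-4,0]
  r2 -= -1·r1 → [0,0,2,1]
  r3 -= -1·r1 → [0,0,-2,1]
  r3 -= -1·r2 → [0,0,0,2]

L=[[1,0,0,0],[-1,1,0,0],[-2,-1,1,0],[-2,-1,-1,1]] U=[[2,-1,2,2],[0,1,2,1],[0,0,2,1],[0,0,0,2]]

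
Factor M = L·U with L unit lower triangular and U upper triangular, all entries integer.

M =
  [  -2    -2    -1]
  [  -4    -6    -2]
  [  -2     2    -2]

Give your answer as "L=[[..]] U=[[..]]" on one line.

  r1 -= 2·r0 → [0,-2,0]
  r2 -= 1·r0 → [0,4,-1]
  r2 -= -2·r1 → [0,0,-1]

L=[[1,0,0],[2,1,0],[1,-2,1]] U=[[-2,-2,-1],[0,-2,0],[0,0,-1]]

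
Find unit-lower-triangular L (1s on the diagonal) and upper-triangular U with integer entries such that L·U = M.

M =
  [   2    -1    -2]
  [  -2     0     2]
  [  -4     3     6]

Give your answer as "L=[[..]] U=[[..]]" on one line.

L=[[1,0,0],[-1,1,0],[-2,-1,1]] U=[[2,-1,-2],[0,-1,0],[0,0,2]]

  row1 -= -1·row0 → [0,-1,0]
  row2 -= -2·row0 → [0,1,2]
  row2 -= -1·row1 → [0,0,2]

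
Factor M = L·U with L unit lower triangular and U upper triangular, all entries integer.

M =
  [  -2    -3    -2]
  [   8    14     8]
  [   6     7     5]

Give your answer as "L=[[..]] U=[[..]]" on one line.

  r1 -= -4·r0 → [0,2,0]
  r2 -= -3·r0 → [0,-2,-1]
  r2 -= -1·r1 → [0,0,-1]

L=[[1,0,0],[-4,1,0],[-3,-1,1]] U=[[-2,-3,-2],[0,2,0],[0,0,-1]]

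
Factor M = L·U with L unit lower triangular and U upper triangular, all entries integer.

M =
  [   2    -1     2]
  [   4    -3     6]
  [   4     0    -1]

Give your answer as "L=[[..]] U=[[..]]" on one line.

L=[[1,0,0],[2,1,0],[2,-2,1]] U=[[2,-1,2],[0,-1,2],[0,0,-1]]

  r1 -= 2·r0 → [0,-1,2]
  r2 -= 2·r0 → [0,2,-5]
  r2 -= -2·r1 → [0,0,-1]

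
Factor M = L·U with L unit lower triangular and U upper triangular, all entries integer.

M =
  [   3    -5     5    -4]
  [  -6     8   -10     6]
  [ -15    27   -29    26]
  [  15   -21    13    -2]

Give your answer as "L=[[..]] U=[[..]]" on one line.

L=[[1,0,0,0],[-2,1,0,0],[-5,-1,1,0],[5,-2,3,1]] U=[[3,-5,5,-4],[0,-2,0,-2],[0,0,-4,4],[0,0,0,2]]

  R1 -= -2·R0 → [0,-2,0,-2]
  R2 -= -5·R0 → [0,2,-4,6]
  R3 -= 5·R0 → [0,4,-12,18]
  R2 -= -1·R1 → [0,0,-4,4]
  R3 -= -2·R1 → [0,0,-12,14]
  R3 -= 3·R2 → [0,0,0,2]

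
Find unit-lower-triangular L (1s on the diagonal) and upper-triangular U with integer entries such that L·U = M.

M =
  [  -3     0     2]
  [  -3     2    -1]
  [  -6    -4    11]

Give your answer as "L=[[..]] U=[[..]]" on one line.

  r1 -= 1·r0 → [0,2,-3]
  r2 -= 2·r0 → [0,-4,7]
  r2 -= -2·r1 → [0,0,1]

L=[[1,0,0],[1,1,0],[2,-2,1]] U=[[-3,0,2],[0,2,-3],[0,0,1]]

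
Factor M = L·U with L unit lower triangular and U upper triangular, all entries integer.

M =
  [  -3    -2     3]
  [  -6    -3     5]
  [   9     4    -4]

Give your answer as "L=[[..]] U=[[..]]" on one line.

  row1 -= 2·row0 → [0,1,-1]
  row2 -= -3·row0 → [0,-2,5]
  row2 -= -2·row1 → [0,0,3]

L=[[1,0,0],[2,1,0],[-3,-2,1]] U=[[-3,-2,3],[0,1,-1],[0,0,3]]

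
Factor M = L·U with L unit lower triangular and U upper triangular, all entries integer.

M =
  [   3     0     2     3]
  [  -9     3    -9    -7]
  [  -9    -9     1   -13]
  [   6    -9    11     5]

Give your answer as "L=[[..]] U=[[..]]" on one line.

  R1 -= -3·R0 → [0,3,-3,2]
  R2 -= -3·R0 → [0,-9,7,-4]
  R3 -= 2·R0 → [0,-9,7,-1]
  R2 -= -3·R1 → [0,0,-2,2]
  R3 -= -3·R1 → [0,0,-2,5]
  R3 -= 1·R2 → [0,0,0,3]

L=[[1,0,0,0],[-3,1,0,0],[-3,-3,1,0],[2,-3,1,1]] U=[[3,0,2,3],[0,3,-3,2],[0,0,-2,2],[0,0,0,3]]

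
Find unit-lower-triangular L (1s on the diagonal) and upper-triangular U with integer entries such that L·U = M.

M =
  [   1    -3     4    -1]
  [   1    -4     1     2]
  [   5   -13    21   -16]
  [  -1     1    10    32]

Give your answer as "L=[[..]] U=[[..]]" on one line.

  R1 -= 1·R0 → [0,-1,-3,3]
  R2 -= 5·R0 → [0,2,1,-11]
  R3 -= -1·R0 → [0,-2,14,31]
  R2 -= -2·R1 → [0,0,-5,-5]
  R3 -= 2·R1 → [0,0,20,25]
  R3 -= -4·R2 → [0,0,0,5]

L=[[1,0,0,0],[1,1,0,0],[5,-2,1,0],[-1,2,-4,1]] U=[[1,-3,4,-1],[0,-1,-3,3],[0,0,-5,-5],[0,0,0,5]]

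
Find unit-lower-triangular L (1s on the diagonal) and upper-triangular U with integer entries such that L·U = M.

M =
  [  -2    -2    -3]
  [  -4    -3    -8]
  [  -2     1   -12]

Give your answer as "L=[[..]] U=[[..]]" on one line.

L=[[1,0,0],[2,1,0],[1,3,1]] U=[[-2,-2,-3],[0,1,-2],[0,0,-3]]

  row1 -= 2·row0 → [0,1,-2]
  row2 -= 1·row0 → [0,3,-9]
  row2 -= 3·row1 → [0,0,-3]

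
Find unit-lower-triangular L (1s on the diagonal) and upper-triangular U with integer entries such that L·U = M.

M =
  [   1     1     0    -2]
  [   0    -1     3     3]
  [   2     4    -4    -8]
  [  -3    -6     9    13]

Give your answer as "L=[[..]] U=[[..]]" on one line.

L=[[1,0,0,0],[0,1,0,0],[2,-2,1,0],[-3,3,0,1]] U=[[1,1,0,-2],[0,-1,3,3],[0,0,2,2],[0,0,0,-2]]

  R1 -= 0·R0 → [0,-1,3,3]
  R2 -= 2·R0 → [0,2,-4,-4]
  R3 -= -3·R0 → [0,-3,9,7]
  R2 -= -2·R1 → [0,0,2,2]
  R3 -= 3·R1 → [0,0,0,-2]
  R3 -= 0·R2 → [0,0,0,-2]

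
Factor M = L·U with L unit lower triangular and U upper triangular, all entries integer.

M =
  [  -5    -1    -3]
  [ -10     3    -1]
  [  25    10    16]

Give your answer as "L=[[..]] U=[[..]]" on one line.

L=[[1,0,0],[2,1,0],[-5,1,1]] U=[[-5,-1,-3],[0,5,5],[0,0,-4]]

  r1 -= 2·r0 → [0,5,5]
  r2 -= -5·r0 → [0,5,1]
  r2 -= 1·r1 → [0,0,-4]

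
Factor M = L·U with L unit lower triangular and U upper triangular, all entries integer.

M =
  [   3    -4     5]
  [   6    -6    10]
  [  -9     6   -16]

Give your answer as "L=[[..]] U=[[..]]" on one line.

  R1 -= 2·R0 → [0,2,0]
  R2 -= -3·R0 → [0,-6,-1]
  R2 -= -3·R1 → [0,0,-1]

L=[[1,0,0],[2,1,0],[-3,-3,1]] U=[[3,-4,5],[0,2,0],[0,0,-1]]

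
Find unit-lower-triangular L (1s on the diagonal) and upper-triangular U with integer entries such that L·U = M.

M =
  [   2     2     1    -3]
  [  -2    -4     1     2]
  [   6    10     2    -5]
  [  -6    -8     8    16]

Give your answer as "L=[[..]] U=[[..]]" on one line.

L=[[1,0,0,0],[-1,1,0,0],[3,-2,1,0],[-3,1,3,1]] U=[[2,2,1,-3],[0,-2,2,-1],[0,0,3,2],[0,0,0,2]]

  row1 -= -1·row0 → [0,-2,2,-1]
  row2 -= 3·row0 → [0,4,-1,4]
  row3 -= -3·row0 → [0,-2,11,7]
  row2 -= -2·row1 → [0,0,3,2]
  row3 -= 1·row1 → [0,0,9,8]
  row3 -= 3·row2 → [0,0,0,2]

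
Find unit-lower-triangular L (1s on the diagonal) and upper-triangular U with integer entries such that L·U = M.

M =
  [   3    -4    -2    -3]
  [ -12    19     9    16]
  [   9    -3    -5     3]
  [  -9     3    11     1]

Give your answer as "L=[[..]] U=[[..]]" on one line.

L=[[1,0,0,0],[-4,1,0,0],[3,3,1,0],[-3,-3,-4,1]] U=[[3,-4,-2,-3],[0,3,1,4],[0,0,-2,0],[0,0,0,4]]

  R1 -= -4·R0 → [0,3,1,4]
  R2 -= 3·R0 → [0,9,1,12]
  R3 -= -3·R0 → [0,-9,5,-8]
  R2 -= 3·R1 → [0,0,-2,0]
  R3 -= -3·R1 → [0,0,8,4]
  R3 -= -4·R2 → [0,0,0,4]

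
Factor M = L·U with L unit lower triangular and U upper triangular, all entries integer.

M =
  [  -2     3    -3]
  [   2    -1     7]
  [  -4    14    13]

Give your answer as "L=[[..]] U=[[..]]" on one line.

L=[[1,0,0],[-1,1,0],[2,4,1]] U=[[-2,3,-3],[0,2,4],[0,0,3]]

  R1 -= -1·R0 → [0,2,4]
  R2 -= 2·R0 → [0,8,19]
  R2 -= 4·R1 → [0,0,3]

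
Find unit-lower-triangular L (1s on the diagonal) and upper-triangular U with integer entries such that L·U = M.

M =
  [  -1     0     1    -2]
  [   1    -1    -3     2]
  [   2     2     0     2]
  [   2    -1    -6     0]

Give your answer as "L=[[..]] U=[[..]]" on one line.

L=[[1,0,0,0],[-1,1,0,0],[-2,-2,1,0],[-2,1,1,1]] U=[[-1,0,1,-2],[0,-1,-2,0],[0,0,-2,-2],[0,0,0,-2]]

  r1 -= -1·r0 → [0,-1,-2,0]
  r2 -= -2·r0 → [0,2,2,-2]
  r3 -= -2·r0 → [0,-1,-4,-4]
  r2 -= -2·r1 → [0,0,-2,-2]
  r3 -= 1·r1 → [0,0,-2,-4]
  r3 -= 1·r2 → [0,0,0,-2]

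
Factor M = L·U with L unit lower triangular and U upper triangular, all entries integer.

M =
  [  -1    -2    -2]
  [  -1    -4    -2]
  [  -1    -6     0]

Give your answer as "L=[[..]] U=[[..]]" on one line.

L=[[1,0,0],[1,1,0],[1,2,1]] U=[[-1,-2,-2],[0,-2,0],[0,0,2]]

  row1 -= 1·row0 → [0,-2,0]
  row2 -= 1·row0 → [0,-4,2]
  row2 -= 2·row1 → [0,0,2]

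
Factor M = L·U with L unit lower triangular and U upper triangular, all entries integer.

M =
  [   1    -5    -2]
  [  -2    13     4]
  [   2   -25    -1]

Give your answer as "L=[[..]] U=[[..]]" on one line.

L=[[1,0,0],[-2,1,0],[2,-5,1]] U=[[1,-5,-2],[0,3,0],[0,0,3]]

  row1 -= -2·row0 → [0,3,0]
  row2 -= 2·row0 → [0,-15,3]
  row2 -= -5·row1 → [0,0,3]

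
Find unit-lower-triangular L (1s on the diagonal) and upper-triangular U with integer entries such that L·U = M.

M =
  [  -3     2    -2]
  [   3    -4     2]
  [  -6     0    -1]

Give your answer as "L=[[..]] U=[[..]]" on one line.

L=[[1,0,0],[-1,1,0],[2,2,1]] U=[[-3,2,-2],[0,-2,0],[0,0,3]]

  r1 -= -1·r0 → [0,-2,0]
  r2 -= 2·r0 → [0,-4,3]
  r2 -= 2·r1 → [0,0,3]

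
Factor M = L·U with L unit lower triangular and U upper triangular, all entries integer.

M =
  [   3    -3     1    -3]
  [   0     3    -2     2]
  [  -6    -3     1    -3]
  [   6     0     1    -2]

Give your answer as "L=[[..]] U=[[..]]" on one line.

  row1 -= 0·row0 → [0,3,-2,2]
  row2 -= -2·row0 → [0,-9,3,-9]
  row3 -= 2·row0 → [0,6,-1,4]
  row2 -= -3·row1 → [0,0,-3,-3]
  row3 -= 2·row1 → [0,0,3,0]
  row3 -= -1·row2 → [0,0,0,-3]

L=[[1,0,0,0],[0,1,0,0],[-2,-3,1,0],[2,2,-1,1]] U=[[3,-3,1,-3],[0,3,-2,2],[0,0,-3,-3],[0,0,0,-3]]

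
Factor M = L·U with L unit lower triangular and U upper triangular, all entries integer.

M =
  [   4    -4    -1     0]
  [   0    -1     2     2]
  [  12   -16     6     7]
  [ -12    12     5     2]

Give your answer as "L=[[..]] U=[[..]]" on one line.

L=[[1,0,0,0],[0,1,0,0],[3,4,1,0],[-3,0,2,1]] U=[[4,-4,-1,0],[0,-1,2,2],[0,0,1,-1],[0,0,0,4]]

  row1 -= 0·row0 → [0,-1,2,2]
  row2 -= 3·row0 → [0,-4,9,7]
  row3 -= -3·row0 → [0,0,2,2]
  row2 -= 4·row1 → [0,0,1,-1]
  row3 -= 0·row1 → [0,0,2,2]
  row3 -= 2·row2 → [0,0,0,4]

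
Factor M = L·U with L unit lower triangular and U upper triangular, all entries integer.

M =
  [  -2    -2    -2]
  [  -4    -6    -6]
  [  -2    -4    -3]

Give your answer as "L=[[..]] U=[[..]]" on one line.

L=[[1,0,0],[2,1,0],[1,1,1]] U=[[-2,-2,-2],[0,-2,-2],[0,0,1]]

  r1 -= 2·r0 → [0,-2,-2]
  r2 -= 1·r0 → [0,-2,-1]
  r2 -= 1·r1 → [0,0,1]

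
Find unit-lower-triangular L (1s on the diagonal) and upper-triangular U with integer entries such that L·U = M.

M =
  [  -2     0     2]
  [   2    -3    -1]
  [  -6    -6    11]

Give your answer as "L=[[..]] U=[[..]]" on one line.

L=[[1,0,0],[-1,1,0],[3,2,1]] U=[[-2,0,2],[0,-3,1],[0,0,3]]

  r1 -= -1·r0 → [0,-3,1]
  r2 -= 3·r0 → [0,-6,5]
  r2 -= 2·r1 → [0,0,3]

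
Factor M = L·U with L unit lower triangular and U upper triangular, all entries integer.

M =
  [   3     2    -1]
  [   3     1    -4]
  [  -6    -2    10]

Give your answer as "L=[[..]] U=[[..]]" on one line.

  row1 -= 1·row0 → [0,-1,-3]
  row2 -= -2·row0 → [0,2,8]
  row2 -= -2·row1 → [0,0,2]

L=[[1,0,0],[1,1,0],[-2,-2,1]] U=[[3,2,-1],[0,-1,-3],[0,0,2]]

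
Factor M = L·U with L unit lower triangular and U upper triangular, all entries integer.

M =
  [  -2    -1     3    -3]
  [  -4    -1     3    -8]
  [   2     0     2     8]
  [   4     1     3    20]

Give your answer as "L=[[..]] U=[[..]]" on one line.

L=[[1,0,0,0],[2,1,0,0],[-1,-1,1,0],[-2,-1,3,1]] U=[[-2,-1,3,-3],[0,1,-3,-2],[0,0,2,3],[0,0,0,3]]

  r1 -= 2·r0 → [0,1,-3,-2]
  r2 -= -1·r0 → [0,-1,5,5]
  r3 -= -2·r0 → [0,-1,9,14]
  r2 -= -1·r1 → [0,0,2,3]
  r3 -= -1·r1 → [0,0,6,12]
  r3 -= 3·r2 → [0,0,0,3]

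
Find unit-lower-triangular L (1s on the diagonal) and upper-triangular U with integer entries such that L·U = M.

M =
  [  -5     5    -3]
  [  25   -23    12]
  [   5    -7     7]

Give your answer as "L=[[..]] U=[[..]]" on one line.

L=[[1,0,0],[-5,1,0],[-1,-1,1]] U=[[-5,5,-3],[0,2,-3],[0,0,1]]

  R1 -= -5·R0 → [0,2,-3]
  R2 -= -1·R0 → [0,-2,4]
  R2 -= -1·R1 → [0,0,1]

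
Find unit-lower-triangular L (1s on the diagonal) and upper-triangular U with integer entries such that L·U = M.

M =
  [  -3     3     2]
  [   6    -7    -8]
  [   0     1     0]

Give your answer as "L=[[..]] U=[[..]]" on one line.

L=[[1,0,0],[-2,1,0],[0,-1,1]] U=[[-3,3,2],[0,-1,-4],[0,0,-4]]

  r1 -= -2·r0 → [0,-1,-4]
  r2 -= 0·r0 → [0,1,0]
  r2 -= -1·r1 → [0,0,-4]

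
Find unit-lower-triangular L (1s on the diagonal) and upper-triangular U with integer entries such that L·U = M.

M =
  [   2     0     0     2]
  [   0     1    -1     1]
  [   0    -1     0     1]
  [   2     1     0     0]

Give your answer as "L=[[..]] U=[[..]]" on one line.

  row1 -= 0·row0 → [0,1,-1,1]
  row2 -= 0·row0 → [0,-1,0,1]
  row3 -= 1·row0 → [0,1,0,-2]
  row2 -= -1·row1 → [0,0,-1,2]
  row3 -= 1·row1 → [0,0,1,-3]
  row3 -= -1·row2 → [0,0,0,-1]

L=[[1,0,0,0],[0,1,0,0],[0,-1,1,0],[1,1,-1,1]] U=[[2,0,0,2],[0,1,-1,1],[0,0,-1,2],[0,0,0,-1]]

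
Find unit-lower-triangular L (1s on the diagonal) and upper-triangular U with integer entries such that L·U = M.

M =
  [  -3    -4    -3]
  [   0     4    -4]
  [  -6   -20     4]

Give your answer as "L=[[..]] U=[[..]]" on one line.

L=[[1,0,0],[0,1,0],[2,-3,1]] U=[[-3,-4,-3],[0,4,-4],[0,0,-2]]

  row1 -= 0·row0 → [0,4,-4]
  row2 -= 2·row0 → [0,-12,10]
  row2 -= -3·row1 → [0,0,-2]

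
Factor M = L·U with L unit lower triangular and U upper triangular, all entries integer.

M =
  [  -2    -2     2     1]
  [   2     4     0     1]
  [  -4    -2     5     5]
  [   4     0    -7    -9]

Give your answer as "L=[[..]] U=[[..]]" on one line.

  row1 -= -1·row0 → [0,2,2,2]
  row2 -= 2·row0 → [0,2,1,3]
  row3 -= -2·row0 → [0,-4,-3,-7]
  row2 -= 1·row1 → [0,0,-1,1]
  row3 -= -2·row1 → [0,0,1,-3]
  row3 -= -1·row2 → [0,0,0,-2]

L=[[1,0,0,0],[-1,1,0,0],[2,1,1,0],[-2,-2,-1,1]] U=[[-2,-2,2,1],[0,2,2,2],[0,0,-1,1],[0,0,0,-2]]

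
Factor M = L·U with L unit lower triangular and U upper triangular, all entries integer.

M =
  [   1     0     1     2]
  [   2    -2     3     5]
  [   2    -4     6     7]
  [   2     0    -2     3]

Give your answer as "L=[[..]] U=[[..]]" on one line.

L=[[1,0,0,0],[2,1,0,0],[2,2,1,0],[2,0,-2,1]] U=[[1,0,1,2],[0,-2,1,1],[0,0,2,1],[0,0,0,1]]

  r1 -= 2·r0 → [0,-2,1,1]
  r2 -= 2·r0 → [0,-4,4,3]
  r3 -= 2·r0 → [0,0,-4,-1]
  r2 -= 2·r1 → [0,0,2,1]
  r3 -= 0·r1 → [0,0,-4,-1]
  r3 -= -2·r2 → [0,0,0,1]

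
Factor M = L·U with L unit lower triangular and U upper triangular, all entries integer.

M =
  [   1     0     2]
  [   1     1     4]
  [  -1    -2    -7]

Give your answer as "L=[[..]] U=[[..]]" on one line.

  R1 -= 1·R0 → [0,1,2]
  R2 -= -1·R0 → [0,-2,-5]
  R2 -= -2·R1 → [0,0,-1]

L=[[1,0,0],[1,1,0],[-1,-2,1]] U=[[1,0,2],[0,1,2],[0,0,-1]]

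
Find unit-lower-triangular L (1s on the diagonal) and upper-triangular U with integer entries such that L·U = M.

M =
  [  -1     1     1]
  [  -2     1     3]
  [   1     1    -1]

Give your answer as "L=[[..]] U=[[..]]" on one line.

  row1 -= 2·row0 → [0,-1,1]
  row2 -= -1·row0 → [0,2,0]
  row2 -= -2·row1 → [0,0,2]

L=[[1,0,0],[2,1,0],[-1,-2,1]] U=[[-1,1,1],[0,-1,1],[0,0,2]]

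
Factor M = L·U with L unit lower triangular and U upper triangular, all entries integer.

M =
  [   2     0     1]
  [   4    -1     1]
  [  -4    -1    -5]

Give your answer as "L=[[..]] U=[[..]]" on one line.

  r1 -= 2·r0 → [0,-1,-1]
  r2 -= -2·r0 → [0,-1,-3]
  r2 -= 1·r1 → [0,0,-2]

L=[[1,0,0],[2,1,0],[-2,1,1]] U=[[2,0,1],[0,-1,-1],[0,0,-2]]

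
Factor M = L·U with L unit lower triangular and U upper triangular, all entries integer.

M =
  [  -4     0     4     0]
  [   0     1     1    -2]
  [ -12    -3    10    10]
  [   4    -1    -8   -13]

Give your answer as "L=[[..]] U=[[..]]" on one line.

L=[[1,0,0,0],[0,1,0,0],[3,-3,1,0],[-1,-1,-3,1]] U=[[-4,0,4,0],[0,1,1,-2],[0,0,1,4],[0,0,0,-3]]

  r1 -= 0·r0 → [0,1,1,-2]
  r2 -= 3·r0 → [0,-3,-2,10]
  r3 -= -1·r0 → [0,-1,-4,-13]
  r2 -= -3·r1 → [0,0,1,4]
  r3 -= -1·r1 → [0,0,-3,-15]
  r3 -= -3·r2 → [0,0,0,-3]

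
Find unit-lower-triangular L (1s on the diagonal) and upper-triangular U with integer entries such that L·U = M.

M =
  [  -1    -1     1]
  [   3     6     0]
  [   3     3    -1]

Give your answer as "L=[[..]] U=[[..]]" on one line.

  row1 -= -3·row0 → [0,3,3]
  row2 -= -3·row0 → [0,0,2]
  row2 -= 0·row1 → [0,0,2]

L=[[1,0,0],[-3,1,0],[-3,0,1]] U=[[-1,-1,1],[0,3,3],[0,0,2]]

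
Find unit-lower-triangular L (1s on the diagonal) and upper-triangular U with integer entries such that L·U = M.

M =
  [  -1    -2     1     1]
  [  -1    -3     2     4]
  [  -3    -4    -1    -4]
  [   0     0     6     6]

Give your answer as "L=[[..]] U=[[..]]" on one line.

L=[[1,0,0,0],[1,1,0,0],[3,-2,1,0],[0,0,-3,1]] U=[[-1,-2,1,1],[0,-1,1,3],[0,0,-2,-1],[0,0,0,3]]

  row1 -= 1·row0 → [0,-1,1,3]
  row2 -= 3·row0 → [0,2,-4,-7]
  row3 -= 0·row0 → [0,0,6,6]
  row2 -= -2·row1 → [0,0,-2,-1]
  row3 -= 0·row1 → [0,0,6,6]
  row3 -= -3·row2 → [0,0,0,3]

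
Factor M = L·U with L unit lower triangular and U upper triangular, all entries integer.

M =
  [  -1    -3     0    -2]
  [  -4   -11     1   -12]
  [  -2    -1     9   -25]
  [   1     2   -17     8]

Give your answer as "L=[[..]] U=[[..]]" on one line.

  row1 -= 4·row0 → [0,1,1,-4]
  row2 -= 2·row0 → [0,5,9,-21]
  row3 -= -1·row0 → [0,-1,-17,6]
  row2 -= 5·row1 → [0,0,4,-1]
  row3 -= -1·row1 → [0,0,-16,2]
  row3 -= -4·row2 → [0,0,0,-2]

L=[[1,0,0,0],[4,1,0,0],[2,5,1,0],[-1,-1,-4,1]] U=[[-1,-3,0,-2],[0,1,1,-4],[0,0,4,-1],[0,0,0,-2]]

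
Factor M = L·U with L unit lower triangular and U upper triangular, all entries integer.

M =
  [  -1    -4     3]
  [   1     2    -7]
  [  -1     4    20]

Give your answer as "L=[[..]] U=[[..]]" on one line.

L=[[1,0,0],[-1,1,0],[1,-4,1]] U=[[-1,-4,3],[0,-2,-4],[0,0,1]]

  row1 -= -1·row0 → [0,-2,-4]
  row2 -= 1·row0 → [0,8,17]
  row2 -= -4·row1 → [0,0,1]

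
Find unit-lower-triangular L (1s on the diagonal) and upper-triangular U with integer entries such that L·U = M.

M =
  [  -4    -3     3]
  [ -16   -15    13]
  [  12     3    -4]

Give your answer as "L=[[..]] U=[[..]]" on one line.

  r1 -= 4·r0 → [0,-3,1]
  r2 -= -3·r0 → [0,-6,5]
  r2 -= 2·r1 → [0,0,3]

L=[[1,0,0],[4,1,0],[-3,2,1]] U=[[-4,-3,3],[0,-3,1],[0,0,3]]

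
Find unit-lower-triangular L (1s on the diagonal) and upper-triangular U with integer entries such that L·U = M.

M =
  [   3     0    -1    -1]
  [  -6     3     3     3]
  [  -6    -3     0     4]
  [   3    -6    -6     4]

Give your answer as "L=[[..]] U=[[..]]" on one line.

  r1 -= -2·r0 → [0,3,1,1]
  r2 -= -2·r0 → [0,-3,-2,2]
  r3 -= 1·r0 → [0,-6,-5,5]
  r2 -= -1·r1 → [0,0,-1,3]
  r3 -= -2·r1 → [0,0,-3,7]
  r3 -= 3·r2 → [0,0,0,-2]

L=[[1,0,0,0],[-2,1,0,0],[-2,-1,1,0],[1,-2,3,1]] U=[[3,0,-1,-1],[0,3,1,1],[0,0,-1,3],[0,0,0,-2]]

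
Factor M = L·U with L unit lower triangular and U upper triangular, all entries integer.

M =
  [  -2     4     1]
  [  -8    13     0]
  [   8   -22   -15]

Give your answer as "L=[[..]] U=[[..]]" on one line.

L=[[1,0,0],[4,1,0],[-4,2,1]] U=[[-2,4,1],[0,-3,-4],[0,0,-3]]

  r1 -= 4·r0 → [0,-3,-4]
  r2 -= -4·r0 → [0,-6,-11]
  r2 -= 2·r1 → [0,0,-3]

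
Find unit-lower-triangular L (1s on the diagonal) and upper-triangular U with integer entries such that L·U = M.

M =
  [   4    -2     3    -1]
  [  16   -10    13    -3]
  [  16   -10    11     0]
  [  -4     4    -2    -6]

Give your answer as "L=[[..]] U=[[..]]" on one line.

  row1 -= 4·row0 → [0,-2,1,1]
  row2 -= 4·row0 → [0,-2,-1,4]
  row3 -= -1·row0 → [0,2,1,-7]
  row2 -= 1·row1 → [0,0,-2,3]
  row3 -= -1·row1 → [0,0,2,-6]
  row3 -= -1·row2 → [0,0,0,-3]

L=[[1,0,0,0],[4,1,0,0],[4,1,1,0],[-1,-1,-1,1]] U=[[4,-2,3,-1],[0,-2,1,1],[0,0,-2,3],[0,0,0,-3]]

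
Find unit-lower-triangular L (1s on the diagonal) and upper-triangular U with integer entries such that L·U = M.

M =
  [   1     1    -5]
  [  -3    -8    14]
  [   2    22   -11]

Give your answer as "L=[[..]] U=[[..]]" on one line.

L=[[1,0,0],[-3,1,0],[2,-4,1]] U=[[1,1,-5],[0,-5,-1],[0,0,-5]]

  r1 -= -3·r0 → [0,-5,-1]
  r2 -= 2·r0 → [0,20,-1]
  r2 -= -4·r1 → [0,0,-5]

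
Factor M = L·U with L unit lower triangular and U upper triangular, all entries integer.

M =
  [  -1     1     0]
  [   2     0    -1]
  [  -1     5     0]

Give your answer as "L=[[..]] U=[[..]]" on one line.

  r1 -= -2·r0 → [0,2,-1]
  r2 -= 1·r0 → [0,4,0]
  r2 -= 2·r1 → [0,0,2]

L=[[1,0,0],[-2,1,0],[1,2,1]] U=[[-1,1,0],[0,2,-1],[0,0,2]]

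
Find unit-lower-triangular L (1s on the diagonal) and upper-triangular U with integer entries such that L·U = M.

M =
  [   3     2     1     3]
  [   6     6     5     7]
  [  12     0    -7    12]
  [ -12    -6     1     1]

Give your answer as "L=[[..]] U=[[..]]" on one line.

L=[[1,0,0,0],[2,1,0,0],[4,-4,1,0],[-4,1,2,1]] U=[[3,2,1,3],[0,2,3,1],[0,0,1,4],[0,0,0,4]]

  R1 -= 2·R0 → [0,2,3,1]
  R2 -= 4·R0 → [0,-8,-11,0]
  R3 -= -4·R0 → [0,2,5,13]
  R2 -= -4·R1 → [0,0,1,4]
  R3 -= 1·R1 → [0,0,2,12]
  R3 -= 2·R2 → [0,0,0,4]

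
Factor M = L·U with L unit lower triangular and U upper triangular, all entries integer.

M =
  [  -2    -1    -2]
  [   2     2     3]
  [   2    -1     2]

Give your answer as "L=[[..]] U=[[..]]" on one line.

  row1 -= -1·row0 → [0,1,1]
  row2 -= -1·row0 → [0,-2,0]
  row2 -= -2·row1 → [0,0,2]

L=[[1,0,0],[-1,1,0],[-1,-2,1]] U=[[-2,-1,-2],[0,1,1],[0,0,2]]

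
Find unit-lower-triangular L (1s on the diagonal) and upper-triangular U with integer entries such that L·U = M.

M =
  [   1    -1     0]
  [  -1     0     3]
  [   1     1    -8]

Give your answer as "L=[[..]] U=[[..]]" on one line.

  R1 -= -1·R0 → [0,-1,3]
  R2 -= 1·R0 → [0,2,-8]
  R2 -= -2·R1 → [0,0,-2]

L=[[1,0,0],[-1,1,0],[1,-2,1]] U=[[1,-1,0],[0,-1,3],[0,0,-2]]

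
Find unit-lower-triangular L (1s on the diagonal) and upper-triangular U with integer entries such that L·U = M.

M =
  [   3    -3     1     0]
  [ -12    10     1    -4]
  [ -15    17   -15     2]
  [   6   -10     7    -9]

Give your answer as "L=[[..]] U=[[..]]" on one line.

L=[[1,0,0,0],[-4,1,0,0],[-5,-1,1,0],[2,2,1,1]] U=[[3,-3,1,0],[0,-2,5,-4],[0,0,-5,-2],[0,0,0,1]]

  r1 -= -4·r0 → [0,-2,5,-4]
  r2 -= -5·r0 → [0,2,-10,2]
  r3 -= 2·r0 → [0,-4,5,-9]
  r2 -= -1·r1 → [0,0,-5,-2]
  r3 -= 2·r1 → [0,0,-5,-1]
  r3 -= 1·r2 → [0,0,0,1]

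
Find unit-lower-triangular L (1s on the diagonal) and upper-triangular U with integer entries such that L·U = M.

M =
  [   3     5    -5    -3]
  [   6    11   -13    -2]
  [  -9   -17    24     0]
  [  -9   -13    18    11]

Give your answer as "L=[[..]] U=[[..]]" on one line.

L=[[1,0,0,0],[2,1,0,0],[-3,-2,1,0],[-3,2,3,1]] U=[[3,5,-5,-3],[0,1,-3,4],[0,0,3,-1],[0,0,0,-3]]

  r1 -= 2·r0 → [0,1,-3,4]
  r2 -= -3·r0 → [0,-2,9,-9]
  r3 -= -3·r0 → [0,2,3,2]
  r2 -= -2·r1 → [0,0,3,-1]
  r3 -= 2·r1 → [0,0,9,-6]
  r3 -= 3·r2 → [0,0,0,-3]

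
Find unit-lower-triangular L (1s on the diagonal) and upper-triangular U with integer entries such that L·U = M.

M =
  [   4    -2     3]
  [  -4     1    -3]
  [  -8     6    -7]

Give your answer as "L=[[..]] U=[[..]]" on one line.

  R1 -= -1·R0 → [0,-1,0]
  R2 -= -2·R0 → [0,2,-1]
  R2 -= -2·R1 → [0,0,-1]

L=[[1,0,0],[-1,1,0],[-2,-2,1]] U=[[4,-2,3],[0,-1,0],[0,0,-1]]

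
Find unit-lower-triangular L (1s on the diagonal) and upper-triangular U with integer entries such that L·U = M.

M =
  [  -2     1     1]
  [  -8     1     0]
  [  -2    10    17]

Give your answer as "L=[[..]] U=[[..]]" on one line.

L=[[1,0,0],[4,1,0],[1,-3,1]] U=[[-2,1,1],[0,-3,-4],[0,0,4]]

  r1 -= 4·r0 → [0,-3,-4]
  r2 -= 1·r0 → [0,9,16]
  r2 -= -3·r1 → [0,0,4]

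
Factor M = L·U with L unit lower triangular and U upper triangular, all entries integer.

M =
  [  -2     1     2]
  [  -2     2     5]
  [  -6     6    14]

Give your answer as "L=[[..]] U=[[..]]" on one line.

  r1 -= 1·r0 → [0,1,3]
  r2 -= 3·r0 → [0,3,8]
  r2 -= 3·r1 → [0,0,-1]

L=[[1,0,0],[1,1,0],[3,3,1]] U=[[-2,1,2],[0,1,3],[0,0,-1]]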